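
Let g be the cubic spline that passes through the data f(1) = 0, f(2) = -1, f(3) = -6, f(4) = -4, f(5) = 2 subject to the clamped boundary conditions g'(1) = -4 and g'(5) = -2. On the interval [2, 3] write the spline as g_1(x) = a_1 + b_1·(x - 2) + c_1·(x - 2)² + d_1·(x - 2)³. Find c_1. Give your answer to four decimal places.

Let M_i = g''(x_i). Step sizes h_i = 1, 1, 1, 1; slopes of the chords Δ_i = (y_(i+1) - y_i)/h_i = -1, -5, 2, 6.
  1·M_0 + 4·M_1 + 1·M_2 = 6(Δ_1 - Δ_0) = -24
  1·M_1 + 4·M_2 + 1·M_3 = 6(Δ_2 - Δ_1) = 42
  1·M_2 + 4·M_3 + 1·M_4 = 6(Δ_3 - Δ_2) = 24
Clamped end conditions give two more equations: 2h_0·M_0 + h_0·M_1 = 6(Δ_0 - g'(1)) = 18 and h_3·M_3 + 2h_3·M_4 = 6(g'(5) - Δ_3) = -48.
Solving: M_0 = 107/7, M_1 = -88/7, M_2 = 11, M_3 = 74/7, M_4 = -205/7.
On [2, 3], with g_1(x) = a_1 + b_1·(x - 2) + c_1·(x - 2)² + d_1·(x - 2)³: c_1 = M_1/2 = -44/7, d_1 = (M_2 - M_1)/(6h_1) = 55/14, b_1 = Δ_1 - h_1(2M_1 + M_2)/6 = -37/14.

-6.2857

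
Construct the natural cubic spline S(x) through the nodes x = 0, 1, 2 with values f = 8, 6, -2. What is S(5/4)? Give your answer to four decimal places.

Put σ_i = S'' at the i-th knot. Here h = (1, 1) and Δ = (-2, -8), so the interior equations h_(i-1)·σ_(i-1) + 2(h_(i-1)+h_i)·σ_i + h_i·σ_(i+1) = 6(Δ_i − Δ_(i-1)) read
  1·σ_0 + 4·σ_1 + 1·σ_2 = 6(Δ_1 - Δ_0) = -36
Natural end conditions: σ_0 = σ_2 = 0.
Forward elimination and back-substitution give σ_0 = 0, σ_1 = -9, σ_2 = 0.
On [1, 2], S(x) = 6 - 5·(x - 1) - 9/2·(x - 1)² + 3/2·(x - 1)³.
With (x - 1) = 1/4: S(5/4) = 575/128.

4.4922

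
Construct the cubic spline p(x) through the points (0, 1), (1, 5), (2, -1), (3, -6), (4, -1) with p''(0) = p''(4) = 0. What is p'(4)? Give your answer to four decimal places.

With M_i denoting the second derivative at x_i, h_i = 1, 1, 1, 1, and Δ_i = (y_(i+1) − y_i)/h_i = 4, -6, -5, 5:
  1·M_0 + 4·M_1 + 1·M_2 = 6(Δ_1 - Δ_0) = -60
  1·M_1 + 4·M_2 + 1·M_3 = 6(Δ_2 - Δ_1) = 6
  1·M_2 + 4·M_3 + 1·M_4 = 6(Δ_3 - Δ_2) = 60
Natural end conditions: M_0 = M_4 = 0.
Solving: M_0 = 0, M_1 = -108/7, M_2 = 12/7, M_3 = 102/7, M_4 = 0.
On [3, 4], p'(x) = b_3 + 2c_3·(x - 3) + 3d_3·(x - 3)² with b_3 = Δ_3 - h_3(2M_3 + M_4)/6 = 1/7, c_3 = M_3/2 = 51/7, d_3 = (M_4 - M_3)/(6h_3) = -17/7. So p'(4) = 52/7.

7.4286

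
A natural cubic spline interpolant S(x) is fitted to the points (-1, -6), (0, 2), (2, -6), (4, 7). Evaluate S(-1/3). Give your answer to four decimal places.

Write σ_i for S''(x_i). With h_i = 1, 2, 2 and divided differences Δ_i = 8, -4, 13/2, the continuity of S' gives the tridiagonal system
  1·σ_0 + 6·σ_1 + 2·σ_2 = 6(Δ_1 - Δ_0) = -72
  2·σ_1 + 8·σ_2 + 2·σ_3 = 6(Δ_2 - Δ_1) = 63
Natural end conditions: σ_0 = σ_3 = 0.
Forward elimination and back-substitution give σ_0 = 0, σ_1 = -351/22, σ_2 = 261/22, σ_3 = 0.
On [-1, 0], S(x) = -6 + 469/44·(x + 1) + 0·(x + 1)² - 117/44·(x + 1)³.
With (x + 1) = 2/3: S(-1/3) = 7/22.

0.3182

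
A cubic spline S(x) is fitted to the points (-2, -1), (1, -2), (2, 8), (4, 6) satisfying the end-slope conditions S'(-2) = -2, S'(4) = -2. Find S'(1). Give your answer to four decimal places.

8.7857

Write m_i for S''(x_i). With h_i = 3, 1, 2 and divided differences Δ_i = -1/3, 10, -1, the continuity of S' gives the tridiagonal system
  3·m_0 + 8·m_1 + 1·m_2 = 6(Δ_1 - Δ_0) = 62
  1·m_1 + 6·m_2 + 2·m_3 = 6(Δ_2 - Δ_1) = -66
Clamped end conditions give two more equations: 2h_0·m_0 + h_0·m_1 = 6(Δ_0 - S'(-2)) = 10 and h_2·m_2 + 2h_2·m_3 = 6(S'(4) - Δ_2) = -6.
Solving: m_0 = -27/7, m_1 = 232/21, m_2 = -311/21, m_3 = 124/21.
On [1, 2], S'(x) = b_1 + 2c_1·(x - 1) + 3d_1·(x - 1)² with b_1 = Δ_1 - h_1(2m_1 + m_2)/6 = 123/14, c_1 = m_1/2 = 116/21, d_1 = (m_2 - m_1)/(6h_1) = -181/42. So S'(1) = 123/14.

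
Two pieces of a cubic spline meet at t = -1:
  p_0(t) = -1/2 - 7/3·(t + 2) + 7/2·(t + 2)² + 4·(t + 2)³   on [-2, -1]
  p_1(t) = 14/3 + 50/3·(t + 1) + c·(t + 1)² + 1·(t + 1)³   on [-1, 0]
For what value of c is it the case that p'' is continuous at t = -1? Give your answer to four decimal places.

15.5000

p_0''(t) = 7 + 24·(t + 2), so p_0''(-1) = 31. On the right, p_1''(-1) = 2c, so c = 31/2.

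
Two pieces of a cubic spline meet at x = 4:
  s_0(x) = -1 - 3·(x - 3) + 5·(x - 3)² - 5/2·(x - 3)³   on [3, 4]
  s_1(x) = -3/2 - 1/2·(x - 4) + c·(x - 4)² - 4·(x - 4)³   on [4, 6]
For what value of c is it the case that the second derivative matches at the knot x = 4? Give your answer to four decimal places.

-2.5000

s_0''(x) = 10 - 15·(x - 3), so s_0''(4) = -5. On the right, s_1''(4) = 2c, so c = -5/2.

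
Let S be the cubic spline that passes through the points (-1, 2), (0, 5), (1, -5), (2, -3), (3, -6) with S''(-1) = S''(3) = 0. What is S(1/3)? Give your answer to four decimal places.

Let M_i = S''(x_i). Step sizes h_i = 1, 1, 1, 1; slopes of the chords Δ_i = (y_(i+1) - y_i)/h_i = 3, -10, 2, -3.
  1·M_0 + 4·M_1 + 1·M_2 = 6(Δ_1 - Δ_0) = -78
  1·M_1 + 4·M_2 + 1·M_3 = 6(Δ_2 - Δ_1) = 72
  1·M_2 + 4·M_3 + 1·M_4 = 6(Δ_3 - Δ_2) = -30
Natural end conditions: M_0 = M_4 = 0.
Solving the tridiagonal system: M_0 = 0, M_1 = -186/7, M_2 = 198/7, M_3 = -102/7, M_4 = 0.
On [0, 1], S(x) = 5 - 41/7·x - 93/7·x² + 64/7·x³.
With x = 1/3: S(1/3) = 361/189.

1.9101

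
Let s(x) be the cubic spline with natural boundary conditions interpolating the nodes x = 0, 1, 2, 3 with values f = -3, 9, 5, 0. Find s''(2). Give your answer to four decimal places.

4.8000

Write M_i for s''(x_i). With h_i = 1, 1, 1 and divided differences Δ_i = 12, -4, -5, the continuity of s' gives the tridiagonal system
  1·M_0 + 4·M_1 + 1·M_2 = 6(Δ_1 - Δ_0) = -96
  1·M_1 + 4·M_2 + 1·M_3 = 6(Δ_2 - Δ_1) = -6
Natural end conditions: M_0 = M_3 = 0.
Solving the tridiagonal system: M_0 = 0, M_1 = -126/5, M_2 = 24/5, M_3 = 0.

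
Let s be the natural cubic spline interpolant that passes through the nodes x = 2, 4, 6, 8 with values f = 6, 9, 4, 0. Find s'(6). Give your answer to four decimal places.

-2.8000

Write σ_i for s''(x_i). With h_i = 2, 2, 2 and divided differences Δ_i = 3/2, -5/2, -2, the continuity of s' gives the tridiagonal system
  2·σ_0 + 8·σ_1 + 2·σ_2 = 6(Δ_1 - Δ_0) = -24
  2·σ_1 + 8·σ_2 + 2·σ_3 = 6(Δ_2 - Δ_1) = 3
Natural end conditions: σ_0 = σ_3 = 0.
Solving: σ_0 = 0, σ_1 = -33/10, σ_2 = 6/5, σ_3 = 0.
On [6, 8], s'(x) = b_2 + 2c_2·(x - 6) + 3d_2·(x - 6)² with b_2 = Δ_2 - h_2(2σ_2 + σ_3)/6 = -14/5, c_2 = σ_2/2 = 3/5, d_2 = (σ_3 - σ_2)/(6h_2) = -1/10. So s'(6) = -14/5.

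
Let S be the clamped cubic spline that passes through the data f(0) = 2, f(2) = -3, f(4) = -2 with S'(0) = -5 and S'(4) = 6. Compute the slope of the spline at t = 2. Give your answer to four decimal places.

-1.7500

Let m_i = S''(x_i). Step sizes h_i = 2, 2; slopes of the chords Δ_i = (y_(i+1) - y_i)/h_i = -5/2, 1/2.
  2·m_0 + 8·m_1 + 2·m_2 = 6(Δ_1 - Δ_0) = 18
Clamped end conditions give two more equations: 2h_0·m_0 + h_0·m_1 = 6(Δ_0 - S'(0)) = 15 and h_1·m_1 + 2h_1·m_2 = 6(S'(4) - Δ_1) = 33.
Hence m_0 = 17/4, m_1 = -1, m_2 = 35/4.
On [2, 4], S'(t) = b_1 + 2c_1·(t - 2) + 3d_1·(t - 2)² with b_1 = Δ_1 - h_1(2m_1 + m_2)/6 = -7/4, c_1 = m_1/2 = -1/2, d_1 = (m_2 - m_1)/(6h_1) = 13/16. So S'(2) = -7/4.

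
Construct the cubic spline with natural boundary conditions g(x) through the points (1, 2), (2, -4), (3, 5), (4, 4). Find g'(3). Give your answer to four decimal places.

With M_i denoting the second derivative at x_i, h_i = 1, 1, 1, and Δ_i = (y_(i+1) − y_i)/h_i = -6, 9, -1:
  1·M_0 + 4·M_1 + 1·M_2 = 6(Δ_1 - Δ_0) = 90
  1·M_1 + 4·M_2 + 1·M_3 = 6(Δ_2 - Δ_1) = -60
Natural end conditions: M_0 = M_3 = 0.
Solving: M_0 = 0, M_1 = 28, M_2 = -22, M_3 = 0.
On [3, 4], g'(x) = b_2 + 2c_2·(x - 3) + 3d_2·(x - 3)² with b_2 = Δ_2 - h_2(2M_2 + M_3)/6 = 19/3, c_2 = M_2/2 = -11, d_2 = (M_3 - M_2)/(6h_2) = 11/3. So g'(3) = 19/3.

6.3333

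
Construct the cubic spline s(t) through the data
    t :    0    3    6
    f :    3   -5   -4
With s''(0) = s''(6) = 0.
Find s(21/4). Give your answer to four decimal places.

-4.7773

Write σ_i for s''(x_i). With h_i = 3, 3 and divided differences Δ_i = -8/3, 1/3, the continuity of s' gives the tridiagonal system
  3·σ_0 + 12·σ_1 + 3·σ_2 = 6(Δ_1 - Δ_0) = 18
Natural end conditions: σ_0 = σ_2 = 0.
Forward elimination and back-substitution give σ_0 = 0, σ_1 = 3/2, σ_2 = 0.
On [3, 6], s(t) = -5 - 7/6·(t - 3) + 3/4·(t - 3)² - 1/12·(t - 3)³.
With (t - 3) = 9/4: s(21/4) = -1223/256.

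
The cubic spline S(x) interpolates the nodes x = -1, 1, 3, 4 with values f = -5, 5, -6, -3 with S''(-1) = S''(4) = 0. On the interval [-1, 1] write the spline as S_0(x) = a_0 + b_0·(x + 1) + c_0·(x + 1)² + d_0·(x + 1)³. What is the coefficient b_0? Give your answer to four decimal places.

8.6364

Put M_i = S'' at the i-th knot. Here h = (2, 2, 1) and Δ = (5, -11/2, 3), so the interior equations h_(i-1)·M_(i-1) + 2(h_(i-1)+h_i)·M_i + h_i·M_(i+1) = 6(Δ_i − Δ_(i-1)) read
  2·M_0 + 8·M_1 + 2·M_2 = 6(Δ_1 - Δ_0) = -63
  2·M_1 + 6·M_2 + 1·M_3 = 6(Δ_2 - Δ_1) = 51
Natural end conditions: M_0 = M_3 = 0.
Hence M_0 = 0, M_1 = -120/11, M_2 = 267/22, M_3 = 0.
On [-1, 1], with S_0(x) = a_0 + b_0·(x + 1) + c_0·(x + 1)² + d_0·(x + 1)³: c_0 = M_0/2 = 0, d_0 = (M_1 - M_0)/(6h_0) = -10/11, b_0 = Δ_0 - h_0(2M_0 + M_1)/6 = 95/11.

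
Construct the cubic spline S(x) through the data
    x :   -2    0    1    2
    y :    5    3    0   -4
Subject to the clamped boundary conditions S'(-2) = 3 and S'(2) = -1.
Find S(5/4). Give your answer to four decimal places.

With σ_i denoting the second derivative at x_i, h_i = 2, 1, 1, and Δ_i = (y_(i+1) − y_i)/h_i = -1, -3, -4:
  2·σ_0 + 6·σ_1 + 1·σ_2 = 6(Δ_1 - Δ_0) = -12
  1·σ_1 + 4·σ_2 + 1·σ_3 = 6(Δ_2 - Δ_1) = -6
Clamped end conditions give two more equations: 2h_0·σ_0 + h_0·σ_1 = 6(Δ_0 - S'(-2)) = -24 and h_2·σ_2 + 2h_2·σ_3 = 6(S'(2) - Δ_2) = 18.
Forward elimination and back-substitution give σ_0 = -71/11, σ_1 = 10/11, σ_2 = -50/11, σ_3 = 124/11.
On [1, 2], S(x) = 0 - 48/11·(x - 1) - 25/11·(x - 1)² + 29/11·(x - 1)³.
With (x - 1) = 1/4: S(5/4) = -839/704.

-1.1918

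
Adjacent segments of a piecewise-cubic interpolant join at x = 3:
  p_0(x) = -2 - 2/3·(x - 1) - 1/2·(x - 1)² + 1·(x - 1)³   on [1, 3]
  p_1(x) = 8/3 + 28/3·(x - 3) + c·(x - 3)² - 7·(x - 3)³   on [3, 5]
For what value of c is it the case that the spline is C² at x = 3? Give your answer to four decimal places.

p_0''(x) = -1 + 6·(x - 1), so p_0''(3) = 11. On the right, p_1''(3) = 2c, so c = 11/2.

5.5000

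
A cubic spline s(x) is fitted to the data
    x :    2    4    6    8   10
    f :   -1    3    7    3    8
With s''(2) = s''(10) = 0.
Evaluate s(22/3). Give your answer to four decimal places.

4.0966

Write M_i for s''(x_i). With h_i = 2, 2, 2, 2 and divided differences Δ_i = 2, 2, -2, 5/2, the continuity of s' gives the tridiagonal system
  2·M_0 + 8·M_1 + 2·M_2 = 6(Δ_1 - Δ_0) = 0
  2·M_1 + 8·M_2 + 2·M_3 = 6(Δ_2 - Δ_1) = -24
  2·M_2 + 8·M_3 + 2·M_4 = 6(Δ_3 - Δ_2) = 27
Natural end conditions: M_0 = M_4 = 0.
Solving: M_0 = 0, M_1 = 123/112, M_2 = -123/28, M_3 = 501/112, M_4 = 0.
On [6, 8], s(x) = 7 - 9/16·(x - 6) - 123/56·(x - 6)² + 331/448·(x - 6)³.
With (x - 6) = 4/3: s(22/3) = 3097/756.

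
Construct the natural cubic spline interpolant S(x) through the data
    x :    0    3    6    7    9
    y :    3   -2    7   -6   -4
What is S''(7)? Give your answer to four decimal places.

16.7529

Write m_i for S''(x_i). With h_i = 3, 3, 1, 2 and divided differences Δ_i = -5/3, 3, -13, 1, the continuity of S' gives the tridiagonal system
  3·m_0 + 12·m_1 + 3·m_2 = 6(Δ_1 - Δ_0) = 28
  3·m_1 + 8·m_2 + 1·m_3 = 6(Δ_2 - Δ_1) = -96
  1·m_2 + 6·m_3 + 2·m_4 = 6(Δ_3 - Δ_2) = 84
Natural end conditions: m_0 = m_4 = 0.
Solving the tridiagonal system: m_0 = 0, m_1 = 1648/255, m_2 = -1404/85, m_3 = 1424/85, m_4 = 0.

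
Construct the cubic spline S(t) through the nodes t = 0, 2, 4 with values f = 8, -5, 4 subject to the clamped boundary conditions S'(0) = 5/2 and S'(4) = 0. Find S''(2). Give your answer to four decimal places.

17.7500

Write M_i for S''(x_i). With h_i = 2, 2 and divided differences Δ_i = -13/2, 9/2, the continuity of S' gives the tridiagonal system
  2·M_0 + 8·M_1 + 2·M_2 = 6(Δ_1 - Δ_0) = 66
Clamped end conditions give two more equations: 2h_0·M_0 + h_0·M_1 = 6(Δ_0 - S'(0)) = -54 and h_1·M_1 + 2h_1·M_2 = 6(S'(4) - Δ_1) = -27.
Solving the tridiagonal system: M_0 = -179/8, M_1 = 71/4, M_2 = -125/8.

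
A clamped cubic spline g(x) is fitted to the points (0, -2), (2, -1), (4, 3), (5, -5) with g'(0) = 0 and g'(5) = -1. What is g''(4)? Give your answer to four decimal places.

Write m_i for g''(x_i). With h_i = 2, 2, 1 and divided differences Δ_i = 1/2, 2, -8, the continuity of g' gives the tridiagonal system
  2·m_0 + 8·m_1 + 2·m_2 = 6(Δ_1 - Δ_0) = 9
  2·m_1 + 6·m_2 + 1·m_3 = 6(Δ_2 - Δ_1) = -60
Clamped end conditions give two more equations: 2h_0·m_0 + h_0·m_1 = 6(Δ_0 - g'(0)) = 3 and h_2·m_2 + 2h_2·m_3 = 6(g'(5) - Δ_2) = 42.
Solving the tridiagonal system: m_0 = -101/46, m_1 = 271/46, m_2 = -388/23, m_3 = 677/23.

-16.8696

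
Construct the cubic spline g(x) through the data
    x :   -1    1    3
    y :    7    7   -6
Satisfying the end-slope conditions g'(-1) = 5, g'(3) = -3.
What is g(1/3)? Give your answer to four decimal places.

9.3333

Write σ_i for g''(x_i). With h_i = 2, 2 and divided differences Δ_i = 0, -13/2, the continuity of g' gives the tridiagonal system
  2·σ_0 + 8·σ_1 + 2·σ_2 = 6(Δ_1 - Δ_0) = -39
Clamped end conditions give two more equations: 2h_0·σ_0 + h_0·σ_1 = 6(Δ_0 - g'(-1)) = -30 and h_1·σ_1 + 2h_1·σ_2 = 6(g'(3) - Δ_1) = 21.
Forward elimination and back-substitution give σ_0 = -37/8, σ_1 = -23/4, σ_2 = 65/8.
On [-1, 1], g(x) = 7 + 5·(x + 1) - 37/16·(x + 1)² - 3/32·(x + 1)³.
With (x + 1) = 4/3: g(1/3) = 28/3.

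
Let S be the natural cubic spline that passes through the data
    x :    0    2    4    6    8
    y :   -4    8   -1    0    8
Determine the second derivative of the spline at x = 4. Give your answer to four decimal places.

5.7857

With m_i denoting the second derivative at x_i, h_i = 2, 2, 2, 2, and Δ_i = (y_(i+1) − y_i)/h_i = 6, -9/2, 1/2, 4:
  2·m_0 + 8·m_1 + 2·m_2 = 6(Δ_1 - Δ_0) = -63
  2·m_1 + 8·m_2 + 2·m_3 = 6(Δ_2 - Δ_1) = 30
  2·m_2 + 8·m_3 + 2·m_4 = 6(Δ_3 - Δ_2) = 21
Natural end conditions: m_0 = m_4 = 0.
Hence m_0 = 0, m_1 = -261/28, m_2 = 81/14, m_3 = 33/28, m_4 = 0.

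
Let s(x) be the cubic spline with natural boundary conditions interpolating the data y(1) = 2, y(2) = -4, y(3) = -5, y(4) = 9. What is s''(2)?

2

Write σ_i for s''(x_i). With h_i = 1, 1, 1 and divided differences Δ_i = -6, -1, 14, the continuity of s' gives the tridiagonal system
  1·σ_0 + 4·σ_1 + 1·σ_2 = 6(Δ_1 - Δ_0) = 30
  1·σ_1 + 4·σ_2 + 1·σ_3 = 6(Δ_2 - Δ_1) = 90
Natural end conditions: σ_0 = σ_3 = 0.
Hence σ_0 = 0, σ_1 = 2, σ_2 = 22, σ_3 = 0.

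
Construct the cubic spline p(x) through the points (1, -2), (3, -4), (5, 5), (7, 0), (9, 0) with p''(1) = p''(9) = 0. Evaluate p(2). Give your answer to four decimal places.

With m_i denoting the second derivative at x_i, h_i = 2, 2, 2, 2, and Δ_i = (y_(i+1) − y_i)/h_i = -1, 9/2, -5/2, 0:
  2·m_0 + 8·m_1 + 2·m_2 = 6(Δ_1 - Δ_0) = 33
  2·m_1 + 8·m_2 + 2·m_3 = 6(Δ_2 - Δ_1) = -42
  2·m_2 + 8·m_3 + 2·m_4 = 6(Δ_3 - Δ_2) = 15
Natural end conditions: m_0 = m_4 = 0.
Hence m_0 = 0, m_1 = 339/56, m_2 = -54/7, m_3 = 213/56, m_4 = 0.
On [1, 3], p(x) = -2 - 169/56·(x - 1) + 0·(x - 1)² + 113/224·(x - 1)³.
With (x - 1) = 1: p(2) = -1011/224.

-4.5134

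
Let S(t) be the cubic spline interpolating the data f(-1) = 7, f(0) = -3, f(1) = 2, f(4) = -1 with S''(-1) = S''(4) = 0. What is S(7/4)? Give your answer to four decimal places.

Write m_i for S''(x_i). With h_i = 1, 1, 3 and divided differences Δ_i = -10, 5, -1, the continuity of S' gives the tridiagonal system
  1·m_0 + 4·m_1 + 1·m_2 = 6(Δ_1 - Δ_0) = 90
  1·m_1 + 8·m_2 + 3·m_3 = 6(Δ_2 - Δ_1) = -36
Natural end conditions: m_0 = m_3 = 0.
Solving: m_0 = 0, m_1 = 756/31, m_2 = -234/31, m_3 = 0.
On [1, 4], S(t) = 2 + 203/31·(t - 1) - 117/31·(t - 1)² + 13/31·(t - 1)³.
With (t - 1) = 3/4: S(7/4) = 9851/1984.

4.9652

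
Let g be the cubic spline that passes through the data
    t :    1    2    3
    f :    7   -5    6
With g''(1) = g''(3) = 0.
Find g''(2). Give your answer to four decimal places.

Write m_i for g''(x_i). With h_i = 1, 1 and divided differences Δ_i = -12, 11, the continuity of g' gives the tridiagonal system
  1·m_0 + 4·m_1 + 1·m_2 = 6(Δ_1 - Δ_0) = 138
Natural end conditions: m_0 = m_2 = 0.
Solving the tridiagonal system: m_0 = 0, m_1 = 69/2, m_2 = 0.

34.5000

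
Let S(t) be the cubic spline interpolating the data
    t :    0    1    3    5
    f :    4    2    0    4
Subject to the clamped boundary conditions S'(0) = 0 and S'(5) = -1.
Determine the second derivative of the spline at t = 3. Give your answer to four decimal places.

3.6087

Let M_i = S''(x_i). Step sizes h_i = 1, 2, 2; slopes of the chords Δ_i = (y_(i+1) - y_i)/h_i = -2, -1, 2.
  1·M_0 + 6·M_1 + 2·M_2 = 6(Δ_1 - Δ_0) = 6
  2·M_1 + 8·M_2 + 2·M_3 = 6(Δ_2 - Δ_1) = 18
Clamped end conditions give two more equations: 2h_0·M_0 + h_0·M_1 = 6(Δ_0 - S'(0)) = -12 and h_2·M_2 + 2h_2·M_3 = 6(S'(5) - Δ_2) = -18.
Solving: M_0 = -148/23, M_1 = 20/23, M_2 = 83/23, M_3 = -145/23.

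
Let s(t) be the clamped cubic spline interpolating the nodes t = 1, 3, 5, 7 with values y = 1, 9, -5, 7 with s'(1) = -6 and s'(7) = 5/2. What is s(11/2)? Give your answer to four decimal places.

Put M_i = s'' at the i-th knot. Here h = (2, 2, 2) and Δ = (4, -7, 6), so the interior equations h_(i-1)·M_(i-1) + 2(h_(i-1)+h_i)·M_i + h_i·M_(i+1) = 6(Δ_i − Δ_(i-1)) read
  2·M_0 + 8·M_1 + 2·M_2 = 6(Δ_1 - Δ_0) = -66
  2·M_1 + 8·M_2 + 2·M_3 = 6(Δ_2 - Δ_1) = 78
Clamped end conditions give two more equations: 2h_0·M_0 + h_0·M_1 = 6(Δ_0 - s'(1)) = 60 and h_2·M_2 + 2h_2·M_3 = 6(s'(7) - Δ_2) = -21.
Hence M_0 = 733/30, M_1 = -283/15, M_2 = 541/30, M_3 = -214/15.
On [5, 7], s(t) = -5 - 19/15·(t - 5) + 541/60·(t - 5)² - 323/120·(t - 5)³.
With (t - 5) = 1/2: s(11/2) = -1189/320.

-3.7156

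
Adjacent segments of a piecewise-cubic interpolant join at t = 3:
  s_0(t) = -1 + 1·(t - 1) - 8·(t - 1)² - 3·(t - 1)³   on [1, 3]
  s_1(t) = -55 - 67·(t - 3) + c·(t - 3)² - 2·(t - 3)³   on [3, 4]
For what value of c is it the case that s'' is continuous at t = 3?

s_0''(t) = -16 - 18·(t - 1), so s_0''(3) = -52. On the right, s_1''(3) = 2c, so c = -26.

-26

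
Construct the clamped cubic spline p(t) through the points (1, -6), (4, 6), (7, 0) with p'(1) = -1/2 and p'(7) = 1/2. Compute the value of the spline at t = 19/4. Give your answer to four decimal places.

With σ_i denoting the second derivative at x_i, h_i = 3, 3, and Δ_i = (y_(i+1) − y_i)/h_i = 4, -2:
  3·σ_0 + 12·σ_1 + 3·σ_2 = 6(Δ_1 - Δ_0) = -36
Clamped end conditions give two more equations: 2h_0·σ_0 + h_0·σ_1 = 6(Δ_0 - p'(1)) = 27 and h_1·σ_1 + 2h_1·σ_2 = 6(p'(7) - Δ_1) = 15.
Forward elimination and back-substitution give σ_0 = 23/3, σ_1 = -19/3, σ_2 = 17/3.
On [4, 7], p(t) = 6 + 3/2·(t - 4) - 19/6·(t - 4)² + 2/3·(t - 4)³.
With (t - 4) = 3/4: p(19/4) = 45/8.

5.6250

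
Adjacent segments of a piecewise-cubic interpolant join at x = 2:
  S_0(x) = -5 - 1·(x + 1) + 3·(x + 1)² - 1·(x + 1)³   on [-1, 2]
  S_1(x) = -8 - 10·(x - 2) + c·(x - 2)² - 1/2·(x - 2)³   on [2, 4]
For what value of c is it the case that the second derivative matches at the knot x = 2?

-6

S_0''(x) = 6 - 6·(x + 1), so S_0''(2) = -12. On the right, S_1''(2) = 2c, so c = -6.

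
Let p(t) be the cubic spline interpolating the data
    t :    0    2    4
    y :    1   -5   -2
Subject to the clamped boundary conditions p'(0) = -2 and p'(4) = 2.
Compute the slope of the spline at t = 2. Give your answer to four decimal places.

Let M_i = p''(x_i). Step sizes h_i = 2, 2; slopes of the chords Δ_i = (y_(i+1) - y_i)/h_i = -3, 3/2.
  2·M_0 + 8·M_1 + 2·M_2 = 6(Δ_1 - Δ_0) = 27
Clamped end conditions give two more equations: 2h_0·M_0 + h_0·M_1 = 6(Δ_0 - p'(0)) = -6 and h_1·M_1 + 2h_1·M_2 = 6(p'(4) - Δ_1) = 3.
Hence M_0 = -31/8, M_1 = 19/4, M_2 = -13/8.
On [2, 4], p'(t) = b_1 + 2c_1·(t - 2) + 3d_1·(t - 2)² with b_1 = Δ_1 - h_1(2M_1 + M_2)/6 = -9/8, c_1 = M_1/2 = 19/8, d_1 = (M_2 - M_1)/(6h_1) = -17/32. So p'(2) = -9/8.

-1.1250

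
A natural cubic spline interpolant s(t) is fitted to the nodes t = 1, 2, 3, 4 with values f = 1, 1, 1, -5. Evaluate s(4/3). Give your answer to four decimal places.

With σ_i denoting the second derivative at x_i, h_i = 1, 1, 1, and Δ_i = (y_(i+1) − y_i)/h_i = 0, 0, -6:
  1·σ_0 + 4·σ_1 + 1·σ_2 = 6(Δ_1 - Δ_0) = 0
  1·σ_1 + 4·σ_2 + 1·σ_3 = 6(Δ_2 - Δ_1) = -36
Natural end conditions: σ_0 = σ_3 = 0.
Hence σ_0 = 0, σ_1 = 12/5, σ_2 = -48/5, σ_3 = 0.
On [1, 2], s(t) = 1 - 2/5·(t - 1) + 0·(t - 1)² + 2/5·(t - 1)³.
With (t - 1) = 1/3: s(4/3) = 119/135.

0.8815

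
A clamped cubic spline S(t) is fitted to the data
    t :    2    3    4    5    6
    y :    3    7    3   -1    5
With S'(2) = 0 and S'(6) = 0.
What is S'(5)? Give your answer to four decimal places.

3.3214

Let M_i = S''(x_i). Step sizes h_i = 1, 1, 1, 1; slopes of the chords Δ_i = (y_(i+1) - y_i)/h_i = 4, -4, -4, 6.
  1·M_0 + 4·M_1 + 1·M_2 = 6(Δ_1 - Δ_0) = -48
  1·M_1 + 4·M_2 + 1·M_3 = 6(Δ_2 - Δ_1) = 0
  1·M_2 + 4·M_3 + 1·M_4 = 6(Δ_3 - Δ_2) = 60
Clamped end conditions give two more equations: 2h_0·M_0 + h_0·M_1 = 6(Δ_0 - S'(2)) = 24 and h_3·M_3 + 2h_3·M_4 = 6(S'(6) - Δ_3) = -36.
Forward elimination and back-substitution give M_0 = 285/14, M_1 = -117/7, M_2 = -3/2, M_3 = 159/7, M_4 = -411/14.
On [5, 6], S'(t) = b_3 + 2c_3·(t - 5) + 3d_3·(t - 5)² with b_3 = Δ_3 - h_3(2M_3 + M_4)/6 = 93/28, c_3 = M_3/2 = 159/14, d_3 = (M_4 - M_3)/(6h_3) = -243/28. So S'(5) = 93/28.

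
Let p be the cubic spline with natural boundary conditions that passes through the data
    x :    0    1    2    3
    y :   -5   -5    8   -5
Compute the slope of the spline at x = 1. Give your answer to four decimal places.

10.4000

Write M_i for p''(x_i). With h_i = 1, 1, 1 and divided differences Δ_i = 0, 13, -13, the continuity of p' gives the tridiagonal system
  1·M_0 + 4·M_1 + 1·M_2 = 6(Δ_1 - Δ_0) = 78
  1·M_1 + 4·M_2 + 1·M_3 = 6(Δ_2 - Δ_1) = -156
Natural end conditions: M_0 = M_3 = 0.
Forward elimination and back-substitution give M_0 = 0, M_1 = 156/5, M_2 = -234/5, M_3 = 0.
On [1, 2], p'(x) = b_1 + 2c_1·(x - 1) + 3d_1·(x - 1)² with b_1 = Δ_1 - h_1(2M_1 + M_2)/6 = 52/5, c_1 = M_1/2 = 78/5, d_1 = (M_2 - M_1)/(6h_1) = -13. So p'(1) = 52/5.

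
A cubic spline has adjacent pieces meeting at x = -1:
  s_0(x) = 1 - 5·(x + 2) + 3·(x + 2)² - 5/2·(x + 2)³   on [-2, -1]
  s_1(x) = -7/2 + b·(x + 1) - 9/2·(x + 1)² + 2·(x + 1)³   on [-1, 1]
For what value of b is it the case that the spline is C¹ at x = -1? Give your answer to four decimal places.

s_0'(x) = -5 + 6·(x + 2) - 15/2·(x + 2)², so s_0'(-1) = -13/2. On the right, s_1'(-1) = b, so b = -13/2.

-6.5000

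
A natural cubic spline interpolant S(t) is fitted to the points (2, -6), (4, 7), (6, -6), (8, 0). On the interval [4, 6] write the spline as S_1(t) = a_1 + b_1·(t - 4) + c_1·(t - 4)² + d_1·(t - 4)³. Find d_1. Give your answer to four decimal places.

1.8750

Let M_i = S''(x_i). Step sizes h_i = 2, 2, 2; slopes of the chords Δ_i = (y_(i+1) - y_i)/h_i = 13/2, -13/2, 3.
  2·M_0 + 8·M_1 + 2·M_2 = 6(Δ_1 - Δ_0) = -78
  2·M_1 + 8·M_2 + 2·M_3 = 6(Δ_2 - Δ_1) = 57
Natural end conditions: M_0 = M_3 = 0.
Solving the tridiagonal system: M_0 = 0, M_1 = -123/10, M_2 = 51/5, M_3 = 0.
On [4, 6], with S_1(t) = a_1 + b_1·(t - 4) + c_1·(t - 4)² + d_1·(t - 4)³: c_1 = M_1/2 = -123/20, d_1 = (M_2 - M_1)/(6h_1) = 15/8, b_1 = Δ_1 - h_1(2M_1 + M_2)/6 = -17/10.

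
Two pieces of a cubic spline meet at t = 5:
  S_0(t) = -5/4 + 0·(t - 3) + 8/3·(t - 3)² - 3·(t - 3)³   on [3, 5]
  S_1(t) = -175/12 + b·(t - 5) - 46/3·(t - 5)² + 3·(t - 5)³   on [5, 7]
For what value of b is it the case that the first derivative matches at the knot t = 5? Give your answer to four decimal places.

S_0'(t) = 0 + 16/3·(t - 3) - 9·(t - 3)², so S_0'(5) = -76/3. On the right, S_1'(5) = b, so b = -76/3.

-25.3333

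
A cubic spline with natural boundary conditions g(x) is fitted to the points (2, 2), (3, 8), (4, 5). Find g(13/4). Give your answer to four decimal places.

Put M_i = g'' at the i-th knot. Here h = (1, 1) and Δ = (6, -3), so the interior equations h_(i-1)·M_(i-1) + 2(h_(i-1)+h_i)·M_i + h_i·M_(i+1) = 6(Δ_i − Δ_(i-1)) read
  1·M_0 + 4·M_1 + 1·M_2 = 6(Δ_1 - Δ_0) = -54
Natural end conditions: M_0 = M_2 = 0.
Solving: M_0 = 0, M_1 = -27/2, M_2 = 0.
On [3, 4], g(x) = 8 + 3/2·(x - 3) - 27/4·(x - 3)² + 9/4·(x - 3)³.
With (x - 3) = 1/4: g(13/4) = 2045/256.

7.9883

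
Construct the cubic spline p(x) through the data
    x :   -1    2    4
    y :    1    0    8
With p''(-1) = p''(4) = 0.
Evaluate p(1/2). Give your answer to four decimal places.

Write M_i for p''(x_i). With h_i = 3, 2 and divided differences Δ_i = -1/3, 4, the continuity of p' gives the tridiagonal system
  3·M_0 + 10·M_1 + 2·M_2 = 6(Δ_1 - Δ_0) = 26
Natural end conditions: M_0 = M_2 = 0.
Forward elimination and back-substitution give M_0 = 0, M_1 = 13/5, M_2 = 0.
On [-1, 2], p(x) = 1 - 49/30·(x + 1) + 0·(x + 1)² + 13/90·(x + 1)³.
With (x + 1) = 3/2: p(1/2) = -77/80.

-0.9625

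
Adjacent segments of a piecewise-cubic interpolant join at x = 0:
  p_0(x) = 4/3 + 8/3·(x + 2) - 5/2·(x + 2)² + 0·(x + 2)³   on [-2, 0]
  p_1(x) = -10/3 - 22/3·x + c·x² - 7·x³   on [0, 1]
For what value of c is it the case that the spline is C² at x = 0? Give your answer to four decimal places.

p_0''(x) = -5 + 0·(x + 2), so p_0''(0) = -5. On the right, p_1''(0) = 2c, so c = -5/2.

-2.5000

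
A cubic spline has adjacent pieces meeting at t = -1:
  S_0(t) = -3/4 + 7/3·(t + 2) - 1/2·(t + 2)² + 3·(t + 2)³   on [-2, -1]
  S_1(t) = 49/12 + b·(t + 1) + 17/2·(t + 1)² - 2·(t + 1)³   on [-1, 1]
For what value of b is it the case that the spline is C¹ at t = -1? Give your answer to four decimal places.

S_0'(t) = 7/3 - 1·(t + 2) + 9·(t + 2)², so S_0'(-1) = 31/3. On the right, S_1'(-1) = b, so b = 31/3.

10.3333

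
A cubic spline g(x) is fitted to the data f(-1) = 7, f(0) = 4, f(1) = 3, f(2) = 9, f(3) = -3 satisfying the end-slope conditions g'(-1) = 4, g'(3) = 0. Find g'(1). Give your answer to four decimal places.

Write M_i for g''(x_i). With h_i = 1, 1, 1, 1 and divided differences Δ_i = -3, -1, 6, -12, the continuity of g' gives the tridiagonal system
  1·M_0 + 4·M_1 + 1·M_2 = 6(Δ_1 - Δ_0) = 12
  1·M_1 + 4·M_2 + 1·M_3 = 6(Δ_2 - Δ_1) = 42
  1·M_2 + 4·M_3 + 1·M_4 = 6(Δ_3 - Δ_2) = -108
Clamped end conditions give two more equations: 2h_0·M_0 + h_0·M_1 = 6(Δ_0 - g'(-1)) = -42 and h_3·M_3 + 2h_3·M_4 = 6(g'(3) - Δ_3) = 72.
Solving: M_0 = -317/14, M_1 = 23/7, M_2 = 43/2, M_3 = -331/7, M_4 = 835/14.
On [1, 2], g'(x) = b_2 + 2c_2·(x - 1) + 3d_2·(x - 1)² with b_2 = Δ_2 - h_2(2M_2 + M_3)/6 = 47/7, c_2 = M_2/2 = 43/4, d_2 = (M_3 - M_2)/(6h_2) = -321/28. So g'(1) = 47/7.

6.7143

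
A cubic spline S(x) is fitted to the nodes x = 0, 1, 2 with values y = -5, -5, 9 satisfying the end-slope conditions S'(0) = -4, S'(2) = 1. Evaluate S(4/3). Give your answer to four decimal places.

Put σ_i = S'' at the i-th knot. Here h = (1, 1) and Δ = (0, 14), so the interior equations h_(i-1)·σ_(i-1) + 2(h_(i-1)+h_i)·σ_i + h_i·σ_(i+1) = 6(Δ_i − Δ_(i-1)) read
  1·σ_0 + 4·σ_1 + 1·σ_2 = 6(Δ_1 - Δ_0) = 84
Clamped end conditions give two more equations: 2h_0·σ_0 + h_0·σ_1 = 6(Δ_0 - S'(0)) = 24 and h_1·σ_1 + 2h_1·σ_2 = 6(S'(2) - Δ_1) = -78.
Solving: σ_0 = -13/2, σ_1 = 37, σ_2 = -115/2.
On [1, 2], S(x) = -5 + 45/4·(x - 1) + 37/2·(x - 1)² - 63/4·(x - 1)³.
With (x - 1) = 1/3: S(4/3) = 2/9.

0.2222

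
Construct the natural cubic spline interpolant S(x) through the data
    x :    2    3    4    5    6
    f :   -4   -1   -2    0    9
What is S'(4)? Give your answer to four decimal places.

-0.8750

With M_i denoting the second derivative at x_i, h_i = 1, 1, 1, 1, and Δ_i = (y_(i+1) − y_i)/h_i = 3, -1, 2, 9:
  1·M_0 + 4·M_1 + 1·M_2 = 6(Δ_1 - Δ_0) = -24
  1·M_1 + 4·M_2 + 1·M_3 = 6(Δ_2 - Δ_1) = 18
  1·M_2 + 4·M_3 + 1·M_4 = 6(Δ_3 - Δ_2) = 42
Natural end conditions: M_0 = M_4 = 0.
Solving: M_0 = 0, M_1 = -195/28, M_2 = 27/7, M_3 = 267/28, M_4 = 0.
On [4, 5], S'(x) = b_2 + 2c_2·(x - 4) + 3d_2·(x - 4)² with b_2 = Δ_2 - h_2(2M_2 + M_3)/6 = -7/8, c_2 = M_2/2 = 27/14, d_2 = (M_3 - M_2)/(6h_2) = 53/56. So S'(4) = -7/8.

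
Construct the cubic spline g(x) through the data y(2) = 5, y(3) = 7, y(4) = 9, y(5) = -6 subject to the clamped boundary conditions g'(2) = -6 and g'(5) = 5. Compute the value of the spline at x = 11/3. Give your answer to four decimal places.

10.9704

Write σ_i for g''(x_i). With h_i = 1, 1, 1 and divided differences Δ_i = 2, 2, -15, the continuity of g' gives the tridiagonal system
  1·σ_0 + 4·σ_1 + 1·σ_2 = 6(Δ_1 - Δ_0) = 0
  1·σ_1 + 4·σ_2 + 1·σ_3 = 6(Δ_2 - Δ_1) = -102
Clamped end conditions give two more equations: 2h_0·σ_0 + h_0·σ_1 = 6(Δ_0 - g'(2)) = 48 and h_2·σ_2 + 2h_2·σ_3 = 6(g'(5) - Δ_2) = 120.
Forward elimination and back-substitution give σ_0 = 308/15, σ_1 = 104/15, σ_2 = -724/15, σ_3 = 1262/15.
On [3, 4], g(x) = 7 + 116/15·(x - 3) + 52/15·(x - 3)² - 46/5·(x - 3)³.
With (x - 3) = 2/3: g(11/3) = 1481/135.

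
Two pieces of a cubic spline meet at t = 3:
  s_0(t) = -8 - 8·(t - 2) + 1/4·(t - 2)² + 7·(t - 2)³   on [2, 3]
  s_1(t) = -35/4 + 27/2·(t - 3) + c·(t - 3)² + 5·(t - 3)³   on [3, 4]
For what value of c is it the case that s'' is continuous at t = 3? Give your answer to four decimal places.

s_0''(t) = 1/2 + 42·(t - 2), so s_0''(3) = 85/2. On the right, s_1''(3) = 2c, so c = 85/4.

21.2500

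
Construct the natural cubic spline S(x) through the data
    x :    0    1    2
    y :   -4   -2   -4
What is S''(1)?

-6

With M_i denoting the second derivative at x_i, h_i = 1, 1, and Δ_i = (y_(i+1) − y_i)/h_i = 2, -2:
  1·M_0 + 4·M_1 + 1·M_2 = 6(Δ_1 - Δ_0) = -24
Natural end conditions: M_0 = M_2 = 0.
Solving the tridiagonal system: M_0 = 0, M_1 = -6, M_2 = 0.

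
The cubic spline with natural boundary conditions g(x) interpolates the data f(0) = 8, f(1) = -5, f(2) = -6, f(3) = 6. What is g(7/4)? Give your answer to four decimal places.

Write m_i for g''(x_i). With h_i = 1, 1, 1 and divided differences Δ_i = -13, -1, 12, the continuity of g' gives the tridiagonal system
  1·m_0 + 4·m_1 + 1·m_2 = 6(Δ_1 - Δ_0) = 72
  1·m_1 + 4·m_2 + 1·m_3 = 6(Δ_2 - Δ_1) = 78
Natural end conditions: m_0 = m_3 = 0.
Forward elimination and back-substitution give m_0 = 0, m_1 = 14, m_2 = 16, m_3 = 0.
On [1, 2], g(x) = -5 - 25/3·(x - 1) + 7·(x - 1)² + 1/3·(x - 1)³.
With (x - 1) = 3/4: g(7/4) = -459/64.

-7.1719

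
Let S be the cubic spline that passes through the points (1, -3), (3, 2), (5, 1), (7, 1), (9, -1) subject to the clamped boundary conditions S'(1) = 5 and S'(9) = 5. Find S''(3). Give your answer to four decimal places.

-2.0357

Put M_i = S'' at the i-th knot. Here h = (2, 2, 2, 2) and Δ = (5/2, -1/2, 0, -1), so the interior equations h_(i-1)·M_(i-1) + 2(h_(i-1)+h_i)·M_i + h_i·M_(i+1) = 6(Δ_i − Δ_(i-1)) read
  2·M_0 + 8·M_1 + 2·M_2 = 6(Δ_1 - Δ_0) = -18
  2·M_1 + 8·M_2 + 2·M_3 = 6(Δ_2 - Δ_1) = 3
  2·M_2 + 8·M_3 + 2·M_4 = 6(Δ_3 - Δ_2) = -6
Clamped end conditions give two more equations: 2h_0·M_0 + h_0·M_1 = 6(Δ_0 - S'(1)) = -15 and h_3·M_3 + 2h_3·M_4 = 6(S'(9) - Δ_3) = 36.
Solving: M_0 = -153/56, M_1 = -57/28, M_2 = 15/8, M_3 = -111/28, M_4 = 615/56.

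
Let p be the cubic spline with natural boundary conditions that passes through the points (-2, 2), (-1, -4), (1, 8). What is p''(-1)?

Write σ_i for p''(x_i). With h_i = 1, 2 and divided differences Δ_i = -6, 6, the continuity of p' gives the tridiagonal system
  1·σ_0 + 6·σ_1 + 2·σ_2 = 6(Δ_1 - Δ_0) = 72
Natural end conditions: σ_0 = σ_2 = 0.
Solving the tridiagonal system: σ_0 = 0, σ_1 = 12, σ_2 = 0.

12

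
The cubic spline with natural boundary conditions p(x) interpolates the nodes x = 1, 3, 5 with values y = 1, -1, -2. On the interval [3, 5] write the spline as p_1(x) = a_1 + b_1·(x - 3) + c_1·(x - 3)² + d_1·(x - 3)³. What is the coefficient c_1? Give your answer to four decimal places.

With σ_i denoting the second derivative at x_i, h_i = 2, 2, and Δ_i = (y_(i+1) − y_i)/h_i = -1, -1/2:
  2·σ_0 + 8·σ_1 + 2·σ_2 = 6(Δ_1 - Δ_0) = 3
Natural end conditions: σ_0 = σ_2 = 0.
Solving the tridiagonal system: σ_0 = 0, σ_1 = 3/8, σ_2 = 0.
On [3, 5], with p_1(x) = a_1 + b_1·(x - 3) + c_1·(x - 3)² + d_1·(x - 3)³: c_1 = σ_1/2 = 3/16, d_1 = (σ_2 - σ_1)/(6h_1) = -1/32, b_1 = Δ_1 - h_1(2σ_1 + σ_2)/6 = -3/4.

0.1875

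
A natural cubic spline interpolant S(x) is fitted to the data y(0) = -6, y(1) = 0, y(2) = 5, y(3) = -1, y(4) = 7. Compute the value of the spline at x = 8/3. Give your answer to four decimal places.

0.5331

Put M_i = S'' at the i-th knot. Here h = (1, 1, 1, 1) and Δ = (6, 5, -6, 8), so the interior equations h_(i-1)·M_(i-1) + 2(h_(i-1)+h_i)·M_i + h_i·M_(i+1) = 6(Δ_i − Δ_(i-1)) read
  1·M_0 + 4·M_1 + 1·M_2 = 6(Δ_1 - Δ_0) = -6
  1·M_1 + 4·M_2 + 1·M_3 = 6(Δ_2 - Δ_1) = -66
  1·M_2 + 4·M_3 + 1·M_4 = 6(Δ_3 - Δ_2) = 84
Natural end conditions: M_0 = M_4 = 0.
Forward elimination and back-substitution give M_0 = 0, M_1 = 129/28, M_2 = -171/7, M_3 = 759/28, M_4 = 0.
On [2, 3], S(x) = 5 - 19/8·(x - 2) - 171/14·(x - 2)² + 481/56·(x - 2)³.
With (x - 2) = 2/3: S(8/3) = 403/756.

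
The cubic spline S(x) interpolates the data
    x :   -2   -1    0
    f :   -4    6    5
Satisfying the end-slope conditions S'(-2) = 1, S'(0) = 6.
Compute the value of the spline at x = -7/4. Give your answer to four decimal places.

-2.5313

With M_i denoting the second derivative at x_i, h_i = 1, 1, and Δ_i = (y_(i+1) − y_i)/h_i = 10, -1:
  1·M_0 + 4·M_1 + 1·M_2 = 6(Δ_1 - Δ_0) = -66
Clamped end conditions give two more equations: 2h_0·M_0 + h_0·M_1 = 6(Δ_0 - S'(-2)) = 54 and h_1·M_1 + 2h_1·M_2 = 6(S'(0) - Δ_1) = 42.
Solving the tridiagonal system: M_0 = 46, M_1 = -38, M_2 = 40.
On [-2, -1], S(x) = -4 + 1·(x + 2) + 23·(x + 2)² - 14·(x + 2)³.
With (x + 2) = 1/4: S(-7/4) = -81/32.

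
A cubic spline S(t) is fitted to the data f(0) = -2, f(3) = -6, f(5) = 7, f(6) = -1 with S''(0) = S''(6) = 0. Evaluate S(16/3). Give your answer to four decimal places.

5.3959

Write M_i for S''(x_i). With h_i = 3, 2, 1 and divided differences Δ_i = -4/3, 13/2, -8, the continuity of S' gives the tridiagonal system
  3·M_0 + 10·M_1 + 2·M_2 = 6(Δ_1 - Δ_0) = 47
  2·M_1 + 6·M_2 + 1·M_3 = 6(Δ_2 - Δ_1) = -87
Natural end conditions: M_0 = M_3 = 0.
Solving the tridiagonal system: M_0 = 0, M_1 = 57/7, M_2 = -241/14, M_3 = 0.
On [5, 6], S(t) = 7 - 95/42·(t - 5) - 241/28·(t - 5)² + 241/84·(t - 5)³.
With (t - 5) = 1/3: S(16/3) = 6119/1134.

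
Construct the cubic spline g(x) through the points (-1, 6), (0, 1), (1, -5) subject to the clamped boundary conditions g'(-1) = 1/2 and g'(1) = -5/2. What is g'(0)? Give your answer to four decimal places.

With σ_i denoting the second derivative at x_i, h_i = 1, 1, and Δ_i = (y_(i+1) − y_i)/h_i = -5, -6:
  1·σ_0 + 4·σ_1 + 1·σ_2 = 6(Δ_1 - Δ_0) = -6
Clamped end conditions give two more equations: 2h_0·σ_0 + h_0·σ_1 = 6(Δ_0 - g'(-1)) = -33 and h_1·σ_1 + 2h_1·σ_2 = 6(g'(1) - Δ_1) = 21.
Forward elimination and back-substitution give σ_0 = -33/2, σ_1 = 0, σ_2 = 21/2.
On [0, 1], g'(x) = b_1 + 2c_1·x + 3d_1·x² with b_1 = Δ_1 - h_1(2σ_1 + σ_2)/6 = -31/4, c_1 = σ_1/2 = 0, d_1 = (σ_2 - σ_1)/(6h_1) = 7/4. So g'(0) = -31/4.

-7.7500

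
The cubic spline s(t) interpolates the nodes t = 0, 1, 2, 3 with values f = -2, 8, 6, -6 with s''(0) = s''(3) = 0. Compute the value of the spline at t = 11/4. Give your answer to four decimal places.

With σ_i denoting the second derivative at x_i, h_i = 1, 1, 1, and Δ_i = (y_(i+1) − y_i)/h_i = 10, -2, -12:
  1·σ_0 + 4·σ_1 + 1·σ_2 = 6(Δ_1 - Δ_0) = -72
  1·σ_1 + 4·σ_2 + 1·σ_3 = 6(Δ_2 - Δ_1) = -60
Natural end conditions: σ_0 = σ_3 = 0.
Solving the tridiagonal system: σ_0 = 0, σ_1 = -76/5, σ_2 = -56/5, σ_3 = 0.
On [2, 3], s(t) = 6 - 124/15·(t - 2) - 28/5·(t - 2)² + 28/15·(t - 2)³.
With (t - 2) = 3/4: s(11/4) = -41/16.

-2.5625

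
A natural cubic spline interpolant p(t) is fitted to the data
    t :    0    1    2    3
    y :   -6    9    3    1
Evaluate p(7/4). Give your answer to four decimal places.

With M_i denoting the second derivative at x_i, h_i = 1, 1, 1, and Δ_i = (y_(i+1) − y_i)/h_i = 15, -6, -2:
  1·M_0 + 4·M_1 + 1·M_2 = 6(Δ_1 - Δ_0) = -126
  1·M_1 + 4·M_2 + 1·M_3 = 6(Δ_2 - Δ_1) = 24
Natural end conditions: M_0 = M_3 = 0.
Solving: M_0 = 0, M_1 = -176/5, M_2 = 74/5, M_3 = 0.
On [1, 2], p(t) = 9 + 49/15·(t - 1) - 88/5·(t - 1)² + 25/3·(t - 1)³.
With (t - 1) = 3/4: p(7/4) = 1621/320.

5.0656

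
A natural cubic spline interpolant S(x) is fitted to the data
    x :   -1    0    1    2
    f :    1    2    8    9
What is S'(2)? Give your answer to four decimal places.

-0.6667

With σ_i denoting the second derivative at x_i, h_i = 1, 1, 1, and Δ_i = (y_(i+1) − y_i)/h_i = 1, 6, 1:
  1·σ_0 + 4·σ_1 + 1·σ_2 = 6(Δ_1 - Δ_0) = 30
  1·σ_1 + 4·σ_2 + 1·σ_3 = 6(Δ_2 - Δ_1) = -30
Natural end conditions: σ_0 = σ_3 = 0.
Solving: σ_0 = 0, σ_1 = 10, σ_2 = -10, σ_3 = 0.
On [1, 2], S'(x) = b_2 + 2c_2·(x - 1) + 3d_2·(x - 1)² with b_2 = Δ_2 - h_2(2σ_2 + σ_3)/6 = 13/3, c_2 = σ_2/2 = -5, d_2 = (σ_3 - σ_2)/(6h_2) = 5/3. So S'(2) = -2/3.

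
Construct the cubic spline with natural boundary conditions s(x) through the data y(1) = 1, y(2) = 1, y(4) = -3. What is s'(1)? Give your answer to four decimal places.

0.3333

Let M_i = s''(x_i). Step sizes h_i = 1, 2; slopes of the chords Δ_i = (y_(i+1) - y_i)/h_i = 0, -2.
  1·M_0 + 6·M_1 + 2·M_2 = 6(Δ_1 - Δ_0) = -12
Natural end conditions: M_0 = M_2 = 0.
Solving the tridiagonal system: M_0 = 0, M_1 = -2, M_2 = 0.
On [1, 2], s'(x) = b_0 + 2c_0·(x - 1) + 3d_0·(x - 1)² with b_0 = Δ_0 - h_0(2M_0 + M_1)/6 = 1/3, c_0 = M_0/2 = 0, d_0 = (M_1 - M_0)/(6h_0) = -1/3. So s'(1) = 1/3.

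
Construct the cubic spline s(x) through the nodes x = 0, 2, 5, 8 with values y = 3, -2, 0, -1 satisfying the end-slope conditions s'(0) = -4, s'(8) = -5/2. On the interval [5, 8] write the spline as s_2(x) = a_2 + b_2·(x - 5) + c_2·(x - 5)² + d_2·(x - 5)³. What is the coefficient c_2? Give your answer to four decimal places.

-0.2281

Write M_i for s''(x_i). With h_i = 2, 3, 3 and divided differences Δ_i = -5/2, 2/3, -1/3, the continuity of s' gives the tridiagonal system
  2·M_0 + 10·M_1 + 3·M_2 = 6(Δ_1 - Δ_0) = 19
  3·M_1 + 12·M_2 + 3·M_3 = 6(Δ_2 - Δ_1) = -6
Clamped end conditions give two more equations: 2h_0·M_0 + h_0·M_1 = 6(Δ_0 - s'(0)) = 9 and h_2·M_2 + 2h_2·M_3 = 6(s'(8) - Δ_2) = -13.
Solving the tridiagonal system: M_0 = 26/19, M_1 = 67/38, M_2 = -26/57, M_3 = -221/114.
On [5, 8], with s_2(x) = a_2 + b_2·(x - 5) + c_2·(x - 5)² + d_2·(x - 5)³: c_2 = M_2/2 = -13/57, d_2 = (M_3 - M_2)/(6h_2) = -169/2052, b_2 = Δ_2 - h_2(2M_2 + M_3)/6 = 83/76.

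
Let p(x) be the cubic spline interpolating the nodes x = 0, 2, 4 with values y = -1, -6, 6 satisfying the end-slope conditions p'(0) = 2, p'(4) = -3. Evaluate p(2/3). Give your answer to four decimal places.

-2.1296

With M_i denoting the second derivative at x_i, h_i = 2, 2, and Δ_i = (y_(i+1) − y_i)/h_i = -5/2, 6:
  2·M_0 + 8·M_1 + 2·M_2 = 6(Δ_1 - Δ_0) = 51
Clamped end conditions give two more equations: 2h_0·M_0 + h_0·M_1 = 6(Δ_0 - p'(0)) = -27 and h_1·M_1 + 2h_1·M_2 = 6(p'(4) - Δ_1) = -54.
Solving the tridiagonal system: M_0 = -115/8, M_1 = 61/4, M_2 = -169/8.
On [0, 2], p(x) = -1 + 2·x - 115/16·x² + 79/32·x³.
With x = 2/3: p(2/3) = -115/54.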